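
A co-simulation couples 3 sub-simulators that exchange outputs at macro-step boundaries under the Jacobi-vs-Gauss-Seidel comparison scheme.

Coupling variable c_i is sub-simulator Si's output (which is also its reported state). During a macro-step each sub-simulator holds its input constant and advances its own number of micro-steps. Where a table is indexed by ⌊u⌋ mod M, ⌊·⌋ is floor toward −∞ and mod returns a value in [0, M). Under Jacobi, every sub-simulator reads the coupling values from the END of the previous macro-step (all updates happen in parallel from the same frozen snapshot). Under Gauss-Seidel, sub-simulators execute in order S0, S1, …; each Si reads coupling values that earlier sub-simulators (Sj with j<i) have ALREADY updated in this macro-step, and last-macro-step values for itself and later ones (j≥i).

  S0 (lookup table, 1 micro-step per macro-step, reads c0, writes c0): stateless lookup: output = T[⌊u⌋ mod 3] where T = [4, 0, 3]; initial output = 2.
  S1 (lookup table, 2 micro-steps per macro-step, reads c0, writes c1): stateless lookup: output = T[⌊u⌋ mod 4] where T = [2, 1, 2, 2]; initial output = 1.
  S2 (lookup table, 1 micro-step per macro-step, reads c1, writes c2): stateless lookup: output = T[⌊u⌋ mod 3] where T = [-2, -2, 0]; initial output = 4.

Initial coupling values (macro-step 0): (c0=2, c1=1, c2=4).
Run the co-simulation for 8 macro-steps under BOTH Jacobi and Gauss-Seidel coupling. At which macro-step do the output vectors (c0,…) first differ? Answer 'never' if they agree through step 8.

first divergence at macro-step: 1

[Jacobi] macro 1: S0 reads c0=2 → after 1×micro: 3; S1 reads c0=2 → after 2×micro: 2; S2 reads c1=1 → after 1×micro: -2 ⇒ (c0=3, c1=2, c2=-2)
[Jacobi] macro 2: S0 reads c0=3 → after 1×micro: 4; S1 reads c0=3 → after 2×micro: 2; S2 reads c1=2 → after 1×micro: 0 ⇒ (c0=4, c1=2, c2=0)
[Jacobi] macro 3: S0 reads c0=4 → after 1×micro: 0; S1 reads c0=4 → after 2×micro: 2; S2 reads c1=2 → after 1×micro: 0 ⇒ (c0=0, c1=2, c2=0)
[Jacobi] macro 4: S0 reads c0=0 → after 1×micro: 4; S1 reads c0=0 → after 2×micro: 2; S2 reads c1=2 → after 1×micro: 0 ⇒ (c0=4, c1=2, c2=0)
[Jacobi] macro 5: S0 reads c0=4 → after 1×micro: 0; S1 reads c0=4 → after 2×micro: 2; S2 reads c1=2 → after 1×micro: 0 ⇒ (c0=0, c1=2, c2=0)
[Jacobi] macro 6: S0 reads c0=0 → after 1×micro: 4; S1 reads c0=0 → after 2×micro: 2; S2 reads c1=2 → after 1×micro: 0 ⇒ (c0=4, c1=2, c2=0)
[Jacobi] macro 7: S0 reads c0=4 → after 1×micro: 0; S1 reads c0=4 → after 2×micro: 2; S2 reads c1=2 → after 1×micro: 0 ⇒ (c0=0, c1=2, c2=0)
[Jacobi] macro 8: S0 reads c0=0 → after 1×micro: 4; S1 reads c0=0 → after 2×micro: 2; S2 reads c1=2 → after 1×micro: 0 ⇒ (c0=4, c1=2, c2=0)
[Gauss-Seidel] macro 1: S0 reads c0=2 → after 1×micro: 3; S1 reads c0=3 → after 2×micro: 2; S2 reads c1=2 → after 1×micro: 0 ⇒ (c0=3, c1=2, c2=0)
[Gauss-Seidel] macro 2: S0 reads c0=3 → after 1×micro: 4; S1 reads c0=4 → after 2×micro: 2; S2 reads c1=2 → after 1×micro: 0 ⇒ (c0=4, c1=2, c2=0)
[Gauss-Seidel] macro 3: S0 reads c0=4 → after 1×micro: 0; S1 reads c0=0 → after 2×micro: 2; S2 reads c1=2 → after 1×micro: 0 ⇒ (c0=0, c1=2, c2=0)
[Gauss-Seidel] macro 4: S0 reads c0=0 → after 1×micro: 4; S1 reads c0=4 → after 2×micro: 2; S2 reads c1=2 → after 1×micro: 0 ⇒ (c0=4, c1=2, c2=0)
[Gauss-Seidel] macro 5: S0 reads c0=4 → after 1×micro: 0; S1 reads c0=0 → after 2×micro: 2; S2 reads c1=2 → after 1×micro: 0 ⇒ (c0=0, c1=2, c2=0)
[Gauss-Seidel] macro 6: S0 reads c0=0 → after 1×micro: 4; S1 reads c0=4 → after 2×micro: 2; S2 reads c1=2 → after 1×micro: 0 ⇒ (c0=4, c1=2, c2=0)
[Gauss-Seidel] macro 7: S0 reads c0=4 → after 1×micro: 0; S1 reads c0=0 → after 2×micro: 2; S2 reads c1=2 → after 1×micro: 0 ⇒ (c0=0, c1=2, c2=0)
[Gauss-Seidel] macro 8: S0 reads c0=0 → after 1×micro: 4; S1 reads c0=4 → after 2×micro: 2; S2 reads c1=2 → after 1×micro: 0 ⇒ (c0=4, c1=2, c2=0)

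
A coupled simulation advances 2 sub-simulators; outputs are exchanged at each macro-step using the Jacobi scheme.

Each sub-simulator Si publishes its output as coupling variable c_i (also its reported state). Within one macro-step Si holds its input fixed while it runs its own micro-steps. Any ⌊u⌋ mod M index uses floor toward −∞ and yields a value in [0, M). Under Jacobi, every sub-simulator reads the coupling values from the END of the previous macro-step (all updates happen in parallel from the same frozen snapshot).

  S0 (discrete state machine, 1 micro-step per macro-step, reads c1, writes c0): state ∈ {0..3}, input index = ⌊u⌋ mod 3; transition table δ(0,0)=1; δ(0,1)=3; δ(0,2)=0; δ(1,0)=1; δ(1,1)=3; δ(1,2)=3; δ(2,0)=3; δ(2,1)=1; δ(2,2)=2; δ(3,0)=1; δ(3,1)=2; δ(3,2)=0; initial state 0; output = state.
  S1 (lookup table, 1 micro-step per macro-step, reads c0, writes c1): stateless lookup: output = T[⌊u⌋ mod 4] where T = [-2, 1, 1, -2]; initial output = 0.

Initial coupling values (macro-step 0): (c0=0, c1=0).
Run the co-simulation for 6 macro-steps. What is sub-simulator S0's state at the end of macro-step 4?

S0 state at macro-step 4 = 1

macro 1: S0 reads c1=0 → after 1×micro: 1; S1 reads c0=0 → after 1×micro: -2 ⇒ (c0=1, c1=-2)
macro 2: S0 reads c1=-2 → after 1×micro: 3; S1 reads c0=1 → after 1×micro: 1 ⇒ (c0=3, c1=1)
macro 3: S0 reads c1=1 → after 1×micro: 2; S1 reads c0=3 → after 1×micro: -2 ⇒ (c0=2, c1=-2)
macro 4: S0 reads c1=-2 → after 1×micro: 1; S1 reads c0=2 → after 1×micro: 1 ⇒ (c0=1, c1=1)
macro 5: S0 reads c1=1 → after 1×micro: 3; S1 reads c0=1 → after 1×micro: 1 ⇒ (c0=3, c1=1)
macro 6: S0 reads c1=1 → after 1×micro: 2; S1 reads c0=3 → after 1×micro: -2 ⇒ (c0=2, c1=-2)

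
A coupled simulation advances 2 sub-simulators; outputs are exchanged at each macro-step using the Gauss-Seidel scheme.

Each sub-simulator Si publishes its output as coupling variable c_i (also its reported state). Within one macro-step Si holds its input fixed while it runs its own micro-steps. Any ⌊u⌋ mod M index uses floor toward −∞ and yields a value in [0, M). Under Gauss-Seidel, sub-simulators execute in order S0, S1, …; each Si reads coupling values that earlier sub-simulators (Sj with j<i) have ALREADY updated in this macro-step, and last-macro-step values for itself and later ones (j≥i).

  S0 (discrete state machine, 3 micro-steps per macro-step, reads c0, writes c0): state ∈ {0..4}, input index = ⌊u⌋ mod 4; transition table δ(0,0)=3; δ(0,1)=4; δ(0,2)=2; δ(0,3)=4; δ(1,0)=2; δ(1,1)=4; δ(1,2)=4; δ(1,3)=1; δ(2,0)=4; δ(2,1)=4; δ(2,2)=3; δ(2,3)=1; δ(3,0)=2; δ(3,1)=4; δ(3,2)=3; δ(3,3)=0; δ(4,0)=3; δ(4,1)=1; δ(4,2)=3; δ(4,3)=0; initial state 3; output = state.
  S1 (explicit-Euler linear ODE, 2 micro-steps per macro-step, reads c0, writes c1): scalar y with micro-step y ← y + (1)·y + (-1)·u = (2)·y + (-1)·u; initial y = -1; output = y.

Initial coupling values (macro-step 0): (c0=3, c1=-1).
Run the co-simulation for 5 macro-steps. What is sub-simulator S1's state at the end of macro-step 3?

S1 state at macro-step 3 = -124

macro 1: S0 reads c0=3 → after 3×micro: 0; S1 reads c0=0 → after 2×micro: -4 ⇒ (c0=0, c1=-4)
macro 2: S0 reads c0=0 → after 3×micro: 4; S1 reads c0=4 → after 2×micro: -28 ⇒ (c0=4, c1=-28)
macro 3: S0 reads c0=4 → after 3×micro: 4; S1 reads c0=4 → after 2×micro: -124 ⇒ (c0=4, c1=-124)
macro 4: S0 reads c0=4 → after 3×micro: 4; S1 reads c0=4 → after 2×micro: -508 ⇒ (c0=4, c1=-508)
macro 5: S0 reads c0=4 → after 3×micro: 4; S1 reads c0=4 → after 2×micro: -2044 ⇒ (c0=4, c1=-2044)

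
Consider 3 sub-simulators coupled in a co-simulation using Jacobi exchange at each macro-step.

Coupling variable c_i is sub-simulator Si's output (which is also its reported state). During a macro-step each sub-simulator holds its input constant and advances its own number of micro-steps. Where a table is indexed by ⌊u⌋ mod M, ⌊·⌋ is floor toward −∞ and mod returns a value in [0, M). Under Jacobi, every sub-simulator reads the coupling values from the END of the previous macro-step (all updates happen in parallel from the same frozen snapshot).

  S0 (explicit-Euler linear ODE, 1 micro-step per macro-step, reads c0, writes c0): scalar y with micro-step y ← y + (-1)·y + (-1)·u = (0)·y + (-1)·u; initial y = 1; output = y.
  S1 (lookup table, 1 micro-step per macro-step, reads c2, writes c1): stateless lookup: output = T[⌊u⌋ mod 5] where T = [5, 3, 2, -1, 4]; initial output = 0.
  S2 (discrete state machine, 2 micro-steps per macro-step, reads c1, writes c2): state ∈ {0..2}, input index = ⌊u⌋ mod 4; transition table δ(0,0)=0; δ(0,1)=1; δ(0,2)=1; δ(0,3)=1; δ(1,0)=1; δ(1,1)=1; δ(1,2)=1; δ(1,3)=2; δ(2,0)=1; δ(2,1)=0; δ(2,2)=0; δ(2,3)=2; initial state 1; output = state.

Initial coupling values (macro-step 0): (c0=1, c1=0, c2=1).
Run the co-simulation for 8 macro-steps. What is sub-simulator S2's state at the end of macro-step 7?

macro 1: S0 reads c0=1 → after 1×micro: -1; S1 reads c2=1 → after 1×micro: 3; S2 reads c1=0 → after 2×micro: 1 ⇒ (c0=-1, c1=3, c2=1)
macro 2: S0 reads c0=-1 → after 1×micro: 1; S1 reads c2=1 → after 1×micro: 3; S2 reads c1=3 → after 2×micro: 2 ⇒ (c0=1, c1=3, c2=2)
macro 3: S0 reads c0=1 → after 1×micro: -1; S1 reads c2=2 → after 1×micro: 2; S2 reads c1=3 → after 2×micro: 2 ⇒ (c0=-1, c1=2, c2=2)
macro 4: S0 reads c0=-1 → after 1×micro: 1; S1 reads c2=2 → after 1×micro: 2; S2 reads c1=2 → after 2×micro: 1 ⇒ (c0=1, c1=2, c2=1)
macro 5: S0 reads c0=1 → after 1×micro: -1; S1 reads c2=1 → after 1×micro: 3; S2 reads c1=2 → after 2×micro: 1 ⇒ (c0=-1, c1=3, c2=1)
macro 6: S0 reads c0=-1 → after 1×micro: 1; S1 reads c2=1 → after 1×micro: 3; S2 reads c1=3 → after 2×micro: 2 ⇒ (c0=1, c1=3, c2=2)
macro 7: S0 reads c0=1 → after 1×micro: -1; S1 reads c2=2 → after 1×micro: 2; S2 reads c1=3 → after 2×micro: 2 ⇒ (c0=-1, c1=2, c2=2)
macro 8: S0 reads c0=-1 → after 1×micro: 1; S1 reads c2=2 → after 1×micro: 2; S2 reads c1=2 → after 2×micro: 1 ⇒ (c0=1, c1=2, c2=1)

S2 state at macro-step 7 = 2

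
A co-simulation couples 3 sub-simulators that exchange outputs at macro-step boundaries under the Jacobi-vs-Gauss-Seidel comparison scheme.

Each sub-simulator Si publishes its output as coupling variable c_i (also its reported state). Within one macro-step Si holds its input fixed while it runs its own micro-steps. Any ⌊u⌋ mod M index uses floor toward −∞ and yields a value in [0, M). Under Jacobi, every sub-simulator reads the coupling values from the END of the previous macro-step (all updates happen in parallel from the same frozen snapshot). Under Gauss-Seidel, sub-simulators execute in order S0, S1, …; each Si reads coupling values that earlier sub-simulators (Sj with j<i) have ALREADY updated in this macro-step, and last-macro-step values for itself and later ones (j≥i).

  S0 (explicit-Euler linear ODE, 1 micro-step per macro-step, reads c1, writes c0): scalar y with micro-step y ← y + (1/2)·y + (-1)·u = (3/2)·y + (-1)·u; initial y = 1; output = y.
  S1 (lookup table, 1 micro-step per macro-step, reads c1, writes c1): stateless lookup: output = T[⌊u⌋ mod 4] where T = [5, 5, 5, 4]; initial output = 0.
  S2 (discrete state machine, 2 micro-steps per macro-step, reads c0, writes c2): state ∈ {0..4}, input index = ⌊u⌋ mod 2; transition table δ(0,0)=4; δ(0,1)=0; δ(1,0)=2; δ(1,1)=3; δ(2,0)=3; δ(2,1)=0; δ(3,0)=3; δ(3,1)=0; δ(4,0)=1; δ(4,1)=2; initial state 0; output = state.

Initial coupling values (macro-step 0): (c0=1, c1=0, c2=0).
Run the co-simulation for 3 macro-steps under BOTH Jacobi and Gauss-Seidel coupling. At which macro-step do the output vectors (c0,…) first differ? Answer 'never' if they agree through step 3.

[Jacobi] macro 1: S0 reads c1=0 → after 1×micro: 3/2; S1 reads c1=0 → after 1×micro: 5; S2 reads c0=1 → after 2×micro: 0 ⇒ (c0=3/2, c1=5, c2=0)
[Jacobi] macro 2: S0 reads c1=5 → after 1×micro: -11/4; S1 reads c1=5 → after 1×micro: 5; S2 reads c0=3/2 → after 2×micro: 0 ⇒ (c0=-11/4, c1=5, c2=0)
[Jacobi] macro 3: S0 reads c1=5 → after 1×micro: -73/8; S1 reads c1=5 → after 1×micro: 5; S2 reads c0=-11/4 → after 2×micro: 0 ⇒ (c0=-73/8, c1=5, c2=0)
[Gauss-Seidel] macro 1: S0 reads c1=0 → after 1×micro: 3/2; S1 reads c1=0 → after 1×micro: 5; S2 reads c0=3/2 → after 2×micro: 0 ⇒ (c0=3/2, c1=5, c2=0)
[Gauss-Seidel] macro 2: S0 reads c1=5 → after 1×micro: -11/4; S1 reads c1=5 → after 1×micro: 5; S2 reads c0=-11/4 → after 2×micro: 0 ⇒ (c0=-11/4, c1=5, c2=0)
[Gauss-Seidel] macro 3: S0 reads c1=5 → after 1×micro: -73/8; S1 reads c1=5 → after 1×micro: 5; S2 reads c0=-73/8 → after 2×micro: 1 ⇒ (c0=-73/8, c1=5, c2=1)

first divergence at macro-step: 3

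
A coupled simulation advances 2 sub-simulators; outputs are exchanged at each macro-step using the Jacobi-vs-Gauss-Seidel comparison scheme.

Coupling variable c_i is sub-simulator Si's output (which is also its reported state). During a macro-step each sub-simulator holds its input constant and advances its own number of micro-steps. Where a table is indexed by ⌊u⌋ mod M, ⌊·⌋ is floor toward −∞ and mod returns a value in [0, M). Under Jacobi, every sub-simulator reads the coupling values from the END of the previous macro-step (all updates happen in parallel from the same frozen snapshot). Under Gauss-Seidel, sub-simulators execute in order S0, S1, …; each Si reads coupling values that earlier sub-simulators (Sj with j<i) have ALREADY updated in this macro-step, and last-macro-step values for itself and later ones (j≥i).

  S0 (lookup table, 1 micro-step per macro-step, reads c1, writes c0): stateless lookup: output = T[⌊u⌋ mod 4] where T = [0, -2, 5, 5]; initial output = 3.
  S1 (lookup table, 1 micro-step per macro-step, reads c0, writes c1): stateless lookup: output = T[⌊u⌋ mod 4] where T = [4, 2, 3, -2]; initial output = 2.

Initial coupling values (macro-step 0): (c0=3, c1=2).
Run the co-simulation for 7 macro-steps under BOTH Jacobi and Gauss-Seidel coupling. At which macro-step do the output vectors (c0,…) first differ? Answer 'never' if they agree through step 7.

first divergence at macro-step: 1

[Jacobi] macro 1: S0 reads c1=2 → after 1×micro: 5; S1 reads c0=3 → after 1×micro: -2 ⇒ (c0=5, c1=-2)
[Jacobi] macro 2: S0 reads c1=-2 → after 1×micro: 5; S1 reads c0=5 → after 1×micro: 2 ⇒ (c0=5, c1=2)
[Jacobi] macro 3: S0 reads c1=2 → after 1×micro: 5; S1 reads c0=5 → after 1×micro: 2 ⇒ (c0=5, c1=2)
[Jacobi] macro 4: S0 reads c1=2 → after 1×micro: 5; S1 reads c0=5 → after 1×micro: 2 ⇒ (c0=5, c1=2)
[Jacobi] macro 5: S0 reads c1=2 → after 1×micro: 5; S1 reads c0=5 → after 1×micro: 2 ⇒ (c0=5, c1=2)
[Jacobi] macro 6: S0 reads c1=2 → after 1×micro: 5; S1 reads c0=5 → after 1×micro: 2 ⇒ (c0=5, c1=2)
[Jacobi] macro 7: S0 reads c1=2 → after 1×micro: 5; S1 reads c0=5 → after 1×micro: 2 ⇒ (c0=5, c1=2)
[Gauss-Seidel] macro 1: S0 reads c1=2 → after 1×micro: 5; S1 reads c0=5 → after 1×micro: 2 ⇒ (c0=5, c1=2)
[Gauss-Seidel] macro 2: S0 reads c1=2 → after 1×micro: 5; S1 reads c0=5 → after 1×micro: 2 ⇒ (c0=5, c1=2)
[Gauss-Seidel] macro 3: S0 reads c1=2 → after 1×micro: 5; S1 reads c0=5 → after 1×micro: 2 ⇒ (c0=5, c1=2)
[Gauss-Seidel] macro 4: S0 reads c1=2 → after 1×micro: 5; S1 reads c0=5 → after 1×micro: 2 ⇒ (c0=5, c1=2)
[Gauss-Seidel] macro 5: S0 reads c1=2 → after 1×micro: 5; S1 reads c0=5 → after 1×micro: 2 ⇒ (c0=5, c1=2)
[Gauss-Seidel] macro 6: S0 reads c1=2 → after 1×micro: 5; S1 reads c0=5 → after 1×micro: 2 ⇒ (c0=5, c1=2)
[Gauss-Seidel] macro 7: S0 reads c1=2 → after 1×micro: 5; S1 reads c0=5 → after 1×micro: 2 ⇒ (c0=5, c1=2)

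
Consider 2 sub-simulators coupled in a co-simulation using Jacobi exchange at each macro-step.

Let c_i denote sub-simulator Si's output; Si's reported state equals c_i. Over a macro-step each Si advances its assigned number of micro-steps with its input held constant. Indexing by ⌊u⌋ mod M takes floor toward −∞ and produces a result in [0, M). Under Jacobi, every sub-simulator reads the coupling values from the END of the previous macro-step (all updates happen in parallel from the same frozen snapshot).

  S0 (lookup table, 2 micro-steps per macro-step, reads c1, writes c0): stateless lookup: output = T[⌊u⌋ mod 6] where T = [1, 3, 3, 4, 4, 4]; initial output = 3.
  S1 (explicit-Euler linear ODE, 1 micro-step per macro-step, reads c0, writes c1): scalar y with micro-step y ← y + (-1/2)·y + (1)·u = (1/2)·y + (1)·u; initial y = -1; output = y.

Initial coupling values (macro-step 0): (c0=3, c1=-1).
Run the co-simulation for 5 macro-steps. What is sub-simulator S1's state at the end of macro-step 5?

S1 state at macro-step 5 = 237/32

macro 1: S0 reads c1=-1 → after 2×micro: 4; S1 reads c0=3 → after 1×micro: 5/2 ⇒ (c0=4, c1=5/2)
macro 2: S0 reads c1=5/2 → after 2×micro: 3; S1 reads c0=4 → after 1×micro: 21/4 ⇒ (c0=3, c1=21/4)
macro 3: S0 reads c1=21/4 → after 2×micro: 4; S1 reads c0=3 → after 1×micro: 45/8 ⇒ (c0=4, c1=45/8)
macro 4: S0 reads c1=45/8 → after 2×micro: 4; S1 reads c0=4 → after 1×micro: 109/16 ⇒ (c0=4, c1=109/16)
macro 5: S0 reads c1=109/16 → after 2×micro: 1; S1 reads c0=4 → after 1×micro: 237/32 ⇒ (c0=1, c1=237/32)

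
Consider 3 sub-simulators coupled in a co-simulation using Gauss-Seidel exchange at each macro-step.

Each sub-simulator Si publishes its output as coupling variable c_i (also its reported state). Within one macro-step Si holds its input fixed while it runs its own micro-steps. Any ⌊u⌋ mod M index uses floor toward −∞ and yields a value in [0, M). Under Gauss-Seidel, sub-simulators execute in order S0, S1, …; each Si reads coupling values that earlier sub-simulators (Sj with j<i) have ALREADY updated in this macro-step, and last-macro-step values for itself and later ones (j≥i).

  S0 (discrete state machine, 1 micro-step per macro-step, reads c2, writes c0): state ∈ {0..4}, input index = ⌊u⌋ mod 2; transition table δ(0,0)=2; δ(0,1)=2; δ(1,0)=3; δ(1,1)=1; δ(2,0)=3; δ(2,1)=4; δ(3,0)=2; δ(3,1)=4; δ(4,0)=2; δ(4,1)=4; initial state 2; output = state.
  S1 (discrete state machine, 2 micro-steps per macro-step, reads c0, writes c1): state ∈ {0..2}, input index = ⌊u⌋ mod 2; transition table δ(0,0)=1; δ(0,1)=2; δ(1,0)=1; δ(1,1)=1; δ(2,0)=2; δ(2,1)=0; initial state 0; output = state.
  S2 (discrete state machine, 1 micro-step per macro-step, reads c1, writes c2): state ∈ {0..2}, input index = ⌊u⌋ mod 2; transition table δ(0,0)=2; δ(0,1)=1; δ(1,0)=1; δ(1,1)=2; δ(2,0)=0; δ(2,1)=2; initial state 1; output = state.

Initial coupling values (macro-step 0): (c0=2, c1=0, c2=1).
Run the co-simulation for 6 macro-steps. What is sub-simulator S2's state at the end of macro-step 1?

S2 state at macro-step 1 = 2

macro 1: S0 reads c2=1 → after 1×micro: 4; S1 reads c0=4 → after 2×micro: 1; S2 reads c1=1 → after 1×micro: 2 ⇒ (c0=4, c1=1, c2=2)
macro 2: S0 reads c2=2 → after 1×micro: 2; S1 reads c0=2 → after 2×micro: 1; S2 reads c1=1 → after 1×micro: 2 ⇒ (c0=2, c1=1, c2=2)
macro 3: S0 reads c2=2 → after 1×micro: 3; S1 reads c0=3 → after 2×micro: 1; S2 reads c1=1 → after 1×micro: 2 ⇒ (c0=3, c1=1, c2=2)
macro 4: S0 reads c2=2 → after 1×micro: 2; S1 reads c0=2 → after 2×micro: 1; S2 reads c1=1 → after 1×micro: 2 ⇒ (c0=2, c1=1, c2=2)
macro 5: S0 reads c2=2 → after 1×micro: 3; S1 reads c0=3 → after 2×micro: 1; S2 reads c1=1 → after 1×micro: 2 ⇒ (c0=3, c1=1, c2=2)
macro 6: S0 reads c2=2 → after 1×micro: 2; S1 reads c0=2 → after 2×micro: 1; S2 reads c1=1 → after 1×micro: 2 ⇒ (c0=2, c1=1, c2=2)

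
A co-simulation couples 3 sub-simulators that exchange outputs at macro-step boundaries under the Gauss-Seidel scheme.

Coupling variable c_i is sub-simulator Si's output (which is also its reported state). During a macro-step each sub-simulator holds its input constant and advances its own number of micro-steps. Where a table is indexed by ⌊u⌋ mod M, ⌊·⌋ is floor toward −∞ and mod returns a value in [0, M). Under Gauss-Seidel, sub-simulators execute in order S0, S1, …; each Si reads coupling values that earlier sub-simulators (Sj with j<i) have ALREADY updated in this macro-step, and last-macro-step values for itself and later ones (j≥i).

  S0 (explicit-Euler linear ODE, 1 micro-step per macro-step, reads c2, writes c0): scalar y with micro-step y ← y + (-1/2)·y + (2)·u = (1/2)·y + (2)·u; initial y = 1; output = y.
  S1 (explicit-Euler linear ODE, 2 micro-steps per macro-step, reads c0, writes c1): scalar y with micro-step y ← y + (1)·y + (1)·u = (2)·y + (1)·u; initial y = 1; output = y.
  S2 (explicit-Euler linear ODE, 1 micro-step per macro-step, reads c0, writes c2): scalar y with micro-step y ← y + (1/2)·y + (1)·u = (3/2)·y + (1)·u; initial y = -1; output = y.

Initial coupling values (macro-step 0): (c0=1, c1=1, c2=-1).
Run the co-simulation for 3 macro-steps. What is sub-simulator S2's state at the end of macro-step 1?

macro 1: S0 reads c2=-1 → after 1×micro: -3/2; S1 reads c0=-3/2 → after 2×micro: -1/2; S2 reads c0=-3/2 → after 1×micro: -3 ⇒ (c0=-3/2, c1=-1/2, c2=-3)
macro 2: S0 reads c2=-3 → after 1×micro: -27/4; S1 reads c0=-27/4 → after 2×micro: -89/4; S2 reads c0=-27/4 → after 1×micro: -45/4 ⇒ (c0=-27/4, c1=-89/4, c2=-45/4)
macro 3: S0 reads c2=-45/4 → after 1×micro: -207/8; S1 reads c0=-207/8 → after 2×micro: -1333/8; S2 reads c0=-207/8 → after 1×micro: -171/4 ⇒ (c0=-207/8, c1=-1333/8, c2=-171/4)

S2 state at macro-step 1 = -3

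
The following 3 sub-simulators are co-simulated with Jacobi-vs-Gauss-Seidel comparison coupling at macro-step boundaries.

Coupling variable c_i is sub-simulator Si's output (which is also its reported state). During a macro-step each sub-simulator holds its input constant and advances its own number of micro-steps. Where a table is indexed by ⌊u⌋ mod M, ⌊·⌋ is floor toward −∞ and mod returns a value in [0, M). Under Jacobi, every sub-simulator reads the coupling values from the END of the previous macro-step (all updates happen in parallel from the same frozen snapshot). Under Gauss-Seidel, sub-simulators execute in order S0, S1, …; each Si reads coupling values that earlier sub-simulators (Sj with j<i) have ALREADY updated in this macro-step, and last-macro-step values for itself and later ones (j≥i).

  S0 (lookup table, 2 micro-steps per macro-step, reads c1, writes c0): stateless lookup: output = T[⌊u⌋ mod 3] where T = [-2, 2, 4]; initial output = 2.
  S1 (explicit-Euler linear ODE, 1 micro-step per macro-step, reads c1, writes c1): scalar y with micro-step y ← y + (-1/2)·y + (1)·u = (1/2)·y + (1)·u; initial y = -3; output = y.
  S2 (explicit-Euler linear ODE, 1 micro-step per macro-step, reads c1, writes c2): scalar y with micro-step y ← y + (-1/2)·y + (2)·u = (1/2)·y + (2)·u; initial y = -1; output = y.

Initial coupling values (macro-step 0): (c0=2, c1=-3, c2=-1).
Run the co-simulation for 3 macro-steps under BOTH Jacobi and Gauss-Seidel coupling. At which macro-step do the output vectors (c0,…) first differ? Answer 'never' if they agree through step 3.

[Jacobi] macro 1: S0 reads c1=-3 → after 2×micro: -2; S1 reads c1=-3 → after 1×micro: -9/2; S2 reads c1=-3 → after 1×micro: -13/2 ⇒ (c0=-2, c1=-9/2, c2=-13/2)
[Jacobi] macro 2: S0 reads c1=-9/2 → after 2×micro: 2; S1 reads c1=-9/2 → after 1×micro: -27/4; S2 reads c1=-9/2 → after 1×micro: -49/4 ⇒ (c0=2, c1=-27/4, c2=-49/4)
[Jacobi] macro 3: S0 reads c1=-27/4 → after 2×micro: 4; S1 reads c1=-27/4 → after 1×micro: -81/8; S2 reads c1=-27/4 → after 1×micro: -157/8 ⇒ (c0=4, c1=-81/8, c2=-157/8)
[Gauss-Seidel] macro 1: S0 reads c1=-3 → after 2×micro: -2; S1 reads c1=-3 → after 1×micro: -9/2; S2 reads c1=-9/2 → after 1×micro: -19/2 ⇒ (c0=-2, c1=-9/2, c2=-19/2)
[Gauss-Seidel] macro 2: S0 reads c1=-9/2 → after 2×micro: 2; S1 reads c1=-9/2 → after 1×micro: -27/4; S2 reads c1=-27/4 → after 1×micro: -73/4 ⇒ (c0=2, c1=-27/4, c2=-73/4)
[Gauss-Seidel] macro 3: S0 reads c1=-27/4 → after 2×micro: 4; S1 reads c1=-27/4 → after 1×micro: -81/8; S2 reads c1=-81/8 → after 1×micro: -235/8 ⇒ (c0=4, c1=-81/8, c2=-235/8)

first divergence at macro-step: 1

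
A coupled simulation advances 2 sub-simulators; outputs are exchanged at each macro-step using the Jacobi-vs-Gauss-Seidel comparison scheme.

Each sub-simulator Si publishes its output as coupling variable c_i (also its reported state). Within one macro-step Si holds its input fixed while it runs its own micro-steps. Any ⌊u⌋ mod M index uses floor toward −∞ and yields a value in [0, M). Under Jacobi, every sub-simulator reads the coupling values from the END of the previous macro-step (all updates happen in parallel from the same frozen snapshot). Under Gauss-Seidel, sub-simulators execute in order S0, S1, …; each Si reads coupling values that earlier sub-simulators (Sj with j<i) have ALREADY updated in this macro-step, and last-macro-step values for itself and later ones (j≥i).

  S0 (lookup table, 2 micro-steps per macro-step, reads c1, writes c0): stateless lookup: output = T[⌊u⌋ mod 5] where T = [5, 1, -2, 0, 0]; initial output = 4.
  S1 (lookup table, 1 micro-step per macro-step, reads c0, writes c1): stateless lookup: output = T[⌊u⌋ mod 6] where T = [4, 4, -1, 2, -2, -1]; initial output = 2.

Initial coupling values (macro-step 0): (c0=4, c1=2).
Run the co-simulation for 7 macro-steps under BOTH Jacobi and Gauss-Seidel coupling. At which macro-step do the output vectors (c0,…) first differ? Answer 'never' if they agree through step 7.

[Jacobi] macro 1: S0 reads c1=2 → after 2×micro: -2; S1 reads c0=4 → after 1×micro: -2 ⇒ (c0=-2, c1=-2)
[Jacobi] macro 2: S0 reads c1=-2 → after 2×micro: 0; S1 reads c0=-2 → after 1×micro: -2 ⇒ (c0=0, c1=-2)
[Jacobi] macro 3: S0 reads c1=-2 → after 2×micro: 0; S1 reads c0=0 → after 1×micro: 4 ⇒ (c0=0, c1=4)
[Jacobi] macro 4: S0 reads c1=4 → after 2×micro: 0; S1 reads c0=0 → after 1×micro: 4 ⇒ (c0=0, c1=4)
[Jacobi] macro 5: S0 reads c1=4 → after 2×micro: 0; S1 reads c0=0 → after 1×micro: 4 ⇒ (c0=0, c1=4)
[Jacobi] macro 6: S0 reads c1=4 → after 2×micro: 0; S1 reads c0=0 → after 1×micro: 4 ⇒ (c0=0, c1=4)
[Jacobi] macro 7: S0 reads c1=4 → after 2×micro: 0; S1 reads c0=0 → after 1×micro: 4 ⇒ (c0=0, c1=4)
[Gauss-Seidel] macro 1: S0 reads c1=2 → after 2×micro: -2; S1 reads c0=-2 → after 1×micro: -2 ⇒ (c0=-2, c1=-2)
[Gauss-Seidel] macro 2: S0 reads c1=-2 → after 2×micro: 0; S1 reads c0=0 → after 1×micro: 4 ⇒ (c0=0, c1=4)
[Gauss-Seidel] macro 3: S0 reads c1=4 → after 2×micro: 0; S1 reads c0=0 → after 1×micro: 4 ⇒ (c0=0, c1=4)
[Gauss-Seidel] macro 4: S0 reads c1=4 → after 2×micro: 0; S1 reads c0=0 → after 1×micro: 4 ⇒ (c0=0, c1=4)
[Gauss-Seidel] macro 5: S0 reads c1=4 → after 2×micro: 0; S1 reads c0=0 → after 1×micro: 4 ⇒ (c0=0, c1=4)
[Gauss-Seidel] macro 6: S0 reads c1=4 → after 2×micro: 0; S1 reads c0=0 → after 1×micro: 4 ⇒ (c0=0, c1=4)
[Gauss-Seidel] macro 7: S0 reads c1=4 → after 2×micro: 0; S1 reads c0=0 → after 1×micro: 4 ⇒ (c0=0, c1=4)

first divergence at macro-step: 2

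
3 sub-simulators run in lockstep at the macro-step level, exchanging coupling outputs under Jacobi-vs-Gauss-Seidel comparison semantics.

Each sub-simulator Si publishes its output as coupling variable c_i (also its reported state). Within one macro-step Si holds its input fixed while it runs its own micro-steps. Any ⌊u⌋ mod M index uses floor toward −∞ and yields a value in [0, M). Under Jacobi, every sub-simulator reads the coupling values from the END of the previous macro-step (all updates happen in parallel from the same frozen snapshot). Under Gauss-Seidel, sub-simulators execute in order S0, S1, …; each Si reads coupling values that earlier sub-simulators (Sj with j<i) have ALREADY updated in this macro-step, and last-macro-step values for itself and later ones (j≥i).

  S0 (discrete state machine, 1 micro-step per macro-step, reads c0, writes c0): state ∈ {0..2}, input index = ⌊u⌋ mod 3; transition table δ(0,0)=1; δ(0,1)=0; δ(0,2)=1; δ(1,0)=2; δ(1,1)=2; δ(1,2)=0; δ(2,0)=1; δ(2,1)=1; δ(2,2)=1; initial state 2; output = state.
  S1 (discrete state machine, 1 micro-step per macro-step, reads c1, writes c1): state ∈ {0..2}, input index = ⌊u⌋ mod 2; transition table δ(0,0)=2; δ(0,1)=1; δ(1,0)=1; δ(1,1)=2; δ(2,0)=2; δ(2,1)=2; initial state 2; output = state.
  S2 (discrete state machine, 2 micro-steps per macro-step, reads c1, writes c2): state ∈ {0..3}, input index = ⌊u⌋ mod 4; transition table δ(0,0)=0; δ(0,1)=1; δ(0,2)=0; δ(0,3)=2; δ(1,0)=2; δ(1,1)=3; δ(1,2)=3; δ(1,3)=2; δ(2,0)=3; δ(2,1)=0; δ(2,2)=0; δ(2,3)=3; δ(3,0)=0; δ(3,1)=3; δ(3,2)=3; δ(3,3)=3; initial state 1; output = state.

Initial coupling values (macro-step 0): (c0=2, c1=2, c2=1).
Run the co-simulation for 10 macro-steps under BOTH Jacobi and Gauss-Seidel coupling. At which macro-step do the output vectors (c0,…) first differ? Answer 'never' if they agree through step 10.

first divergence at macro-step: never

[Jacobi] macro 1: S0 reads c0=2 → after 1×micro: 1; S1 reads c1=2 → after 1×micro: 2; S2 reads c1=2 → after 2×micro: 3 ⇒ (c0=1, c1=2, c2=3)
[Jacobi] macro 2: S0 reads c0=1 → after 1×micro: 2; S1 reads c1=2 → after 1×micro: 2; S2 reads c1=2 → after 2×micro: 3 ⇒ (c0=2, c1=2, c2=3)
[Jacobi] macro 3: S0 reads c0=2 → after 1×micro: 1; S1 reads c1=2 → after 1×micro: 2; S2 reads c1=2 → after 2×micro: 3 ⇒ (c0=1, c1=2, c2=3)
[Jacobi] macro 4: S0 reads c0=1 → after 1×micro: 2; S1 reads c1=2 → after 1×micro: 2; S2 reads c1=2 → after 2×micro: 3 ⇒ (c0=2, c1=2, c2=3)
[Jacobi] macro 5: S0 reads c0=2 → after 1×micro: 1; S1 reads c1=2 → after 1×micro: 2; S2 reads c1=2 → after 2×micro: 3 ⇒ (c0=1, c1=2, c2=3)
[Jacobi] macro 6: S0 reads c0=1 → after 1×micro: 2; S1 reads c1=2 → after 1×micro: 2; S2 reads c1=2 → after 2×micro: 3 ⇒ (c0=2, c1=2, c2=3)
[Jacobi] macro 7: S0 reads c0=2 → after 1×micro: 1; S1 reads c1=2 → after 1×micro: 2; S2 reads c1=2 → after 2×micro: 3 ⇒ (c0=1, c1=2, c2=3)
[Jacobi] macro 8: S0 reads c0=1 → after 1×micro: 2; S1 reads c1=2 → after 1×micro: 2; S2 reads c1=2 → after 2×micro: 3 ⇒ (c0=2, c1=2, c2=3)
[Jacobi] macro 9: S0 reads c0=2 → after 1×micro: 1; S1 reads c1=2 → after 1×micro: 2; S2 reads c1=2 → after 2×micro: 3 ⇒ (c0=1, c1=2, c2=3)
[Jacobi] macro 10: S0 reads c0=1 → after 1×micro: 2; S1 reads c1=2 → after 1×micro: 2; S2 reads c1=2 → after 2×micro: 3 ⇒ (c0=2, c1=2, c2=3)
[Gauss-Seidel] macro 1: S0 reads c0=2 → after 1×micro: 1; S1 reads c1=2 → after 1×micro: 2; S2 reads c1=2 → after 2×micro: 3 ⇒ (c0=1, c1=2, c2=3)
[Gauss-Seidel] macro 2: S0 reads c0=1 → after 1×micro: 2; S1 reads c1=2 → after 1×micro: 2; S2 reads c1=2 → after 2×micro: 3 ⇒ (c0=2, c1=2, c2=3)
[Gauss-Seidel] macro 3: S0 reads c0=2 → after 1×micro: 1; S1 reads c1=2 → after 1×micro: 2; S2 reads c1=2 → after 2×micro: 3 ⇒ (c0=1, c1=2, c2=3)
[Gauss-Seidel] macro 4: S0 reads c0=1 → after 1×micro: 2; S1 reads c1=2 → after 1×micro: 2; S2 reads c1=2 → after 2×micro: 3 ⇒ (c0=2, c1=2, c2=3)
[Gauss-Seidel] macro 5: S0 reads c0=2 → after 1×micro: 1; S1 reads c1=2 → after 1×micro: 2; S2 reads c1=2 → after 2×micro: 3 ⇒ (c0=1, c1=2, c2=3)
[Gauss-Seidel] macro 6: S0 reads c0=1 → after 1×micro: 2; S1 reads c1=2 → after 1×micro: 2; S2 reads c1=2 → after 2×micro: 3 ⇒ (c0=2, c1=2, c2=3)
[Gauss-Seidel] macro 7: S0 reads c0=2 → after 1×micro: 1; S1 reads c1=2 → after 1×micro: 2; S2 reads c1=2 → after 2×micro: 3 ⇒ (c0=1, c1=2, c2=3)
[Gauss-Seidel] macro 8: S0 reads c0=1 → after 1×micro: 2; S1 reads c1=2 → after 1×micro: 2; S2 reads c1=2 → after 2×micro: 3 ⇒ (c0=2, c1=2, c2=3)
[Gauss-Seidel] macro 9: S0 reads c0=2 → after 1×micro: 1; S1 reads c1=2 → after 1×micro: 2; S2 reads c1=2 → after 2×micro: 3 ⇒ (c0=1, c1=2, c2=3)
[Gauss-Seidel] macro 10: S0 reads c0=1 → after 1×micro: 2; S1 reads c1=2 → after 1×micro: 2; S2 reads c1=2 → after 2×micro: 3 ⇒ (c0=2, c1=2, c2=3)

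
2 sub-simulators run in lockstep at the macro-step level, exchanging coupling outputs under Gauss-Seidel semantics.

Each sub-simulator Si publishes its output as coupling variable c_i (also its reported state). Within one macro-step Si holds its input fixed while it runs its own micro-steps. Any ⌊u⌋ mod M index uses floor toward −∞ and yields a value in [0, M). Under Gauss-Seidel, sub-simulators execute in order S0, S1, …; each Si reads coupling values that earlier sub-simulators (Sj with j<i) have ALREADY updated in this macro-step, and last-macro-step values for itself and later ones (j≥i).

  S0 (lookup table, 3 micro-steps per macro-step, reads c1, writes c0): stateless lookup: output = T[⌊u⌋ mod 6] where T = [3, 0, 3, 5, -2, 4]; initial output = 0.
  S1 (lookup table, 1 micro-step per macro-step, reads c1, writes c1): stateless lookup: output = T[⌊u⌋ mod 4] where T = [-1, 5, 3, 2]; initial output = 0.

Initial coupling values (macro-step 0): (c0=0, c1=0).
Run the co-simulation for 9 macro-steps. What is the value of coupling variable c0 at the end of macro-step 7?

c0 at macro-step 7 = 3

macro 1: S0 reads c1=0 → after 3×micro: 3; S1 reads c1=0 → after 1×micro: -1 ⇒ (c0=3, c1=-1)
macro 2: S0 reads c1=-1 → after 3×micro: 4; S1 reads c1=-1 → after 1×micro: 2 ⇒ (c0=4, c1=2)
macro 3: S0 reads c1=2 → after 3×micro: 3; S1 reads c1=2 → after 1×micro: 3 ⇒ (c0=3, c1=3)
macro 4: S0 reads c1=3 → after 3×micro: 5; S1 reads c1=3 → after 1×micro: 2 ⇒ (c0=5, c1=2)
macro 5: S0 reads c1=2 → after 3×micro: 3; S1 reads c1=2 → after 1×micro: 3 ⇒ (c0=3, c1=3)
macro 6: S0 reads c1=3 → after 3×micro: 5; S1 reads c1=3 → after 1×micro: 2 ⇒ (c0=5, c1=2)
macro 7: S0 reads c1=2 → after 3×micro: 3; S1 reads c1=2 → after 1×micro: 3 ⇒ (c0=3, c1=3)
macro 8: S0 reads c1=3 → after 3×micro: 5; S1 reads c1=3 → after 1×micro: 2 ⇒ (c0=5, c1=2)
macro 9: S0 reads c1=2 → after 3×micro: 3; S1 reads c1=2 → after 1×micro: 3 ⇒ (c0=3, c1=3)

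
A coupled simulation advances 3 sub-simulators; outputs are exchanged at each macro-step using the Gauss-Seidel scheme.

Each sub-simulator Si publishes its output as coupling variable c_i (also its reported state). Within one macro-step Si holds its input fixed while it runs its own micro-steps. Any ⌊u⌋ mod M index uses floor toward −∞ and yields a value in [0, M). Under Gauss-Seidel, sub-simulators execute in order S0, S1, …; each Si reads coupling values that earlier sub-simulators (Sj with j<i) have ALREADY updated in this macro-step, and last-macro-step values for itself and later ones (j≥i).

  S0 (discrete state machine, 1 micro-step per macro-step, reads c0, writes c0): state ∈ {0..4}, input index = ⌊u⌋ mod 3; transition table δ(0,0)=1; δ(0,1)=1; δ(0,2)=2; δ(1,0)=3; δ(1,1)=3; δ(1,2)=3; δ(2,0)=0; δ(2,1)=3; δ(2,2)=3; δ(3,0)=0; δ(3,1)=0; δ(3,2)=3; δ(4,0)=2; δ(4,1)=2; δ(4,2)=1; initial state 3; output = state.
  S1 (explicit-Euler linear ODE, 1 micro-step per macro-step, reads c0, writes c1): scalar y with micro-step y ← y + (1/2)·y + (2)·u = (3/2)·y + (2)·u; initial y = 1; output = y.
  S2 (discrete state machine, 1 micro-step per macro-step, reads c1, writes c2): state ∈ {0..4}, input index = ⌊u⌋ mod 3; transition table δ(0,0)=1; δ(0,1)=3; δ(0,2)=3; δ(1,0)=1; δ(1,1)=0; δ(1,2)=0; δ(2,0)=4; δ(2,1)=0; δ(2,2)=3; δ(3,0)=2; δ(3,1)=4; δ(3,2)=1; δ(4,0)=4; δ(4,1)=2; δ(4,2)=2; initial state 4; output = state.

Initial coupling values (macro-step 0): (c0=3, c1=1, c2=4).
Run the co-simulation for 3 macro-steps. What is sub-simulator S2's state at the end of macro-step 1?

S2 state at macro-step 1 = 2

macro 1: S0 reads c0=3 → after 1×micro: 0; S1 reads c0=0 → after 1×micro: 3/2; S2 reads c1=3/2 → after 1×micro: 2 ⇒ (c0=0, c1=3/2, c2=2)
macro 2: S0 reads c0=0 → after 1×micro: 1; S1 reads c0=1 → after 1×micro: 17/4; S2 reads c1=17/4 → after 1×micro: 0 ⇒ (c0=1, c1=17/4, c2=0)
macro 3: S0 reads c0=1 → after 1×micro: 3; S1 reads c0=3 → after 1×micro: 99/8; S2 reads c1=99/8 → after 1×micro: 1 ⇒ (c0=3, c1=99/8, c2=1)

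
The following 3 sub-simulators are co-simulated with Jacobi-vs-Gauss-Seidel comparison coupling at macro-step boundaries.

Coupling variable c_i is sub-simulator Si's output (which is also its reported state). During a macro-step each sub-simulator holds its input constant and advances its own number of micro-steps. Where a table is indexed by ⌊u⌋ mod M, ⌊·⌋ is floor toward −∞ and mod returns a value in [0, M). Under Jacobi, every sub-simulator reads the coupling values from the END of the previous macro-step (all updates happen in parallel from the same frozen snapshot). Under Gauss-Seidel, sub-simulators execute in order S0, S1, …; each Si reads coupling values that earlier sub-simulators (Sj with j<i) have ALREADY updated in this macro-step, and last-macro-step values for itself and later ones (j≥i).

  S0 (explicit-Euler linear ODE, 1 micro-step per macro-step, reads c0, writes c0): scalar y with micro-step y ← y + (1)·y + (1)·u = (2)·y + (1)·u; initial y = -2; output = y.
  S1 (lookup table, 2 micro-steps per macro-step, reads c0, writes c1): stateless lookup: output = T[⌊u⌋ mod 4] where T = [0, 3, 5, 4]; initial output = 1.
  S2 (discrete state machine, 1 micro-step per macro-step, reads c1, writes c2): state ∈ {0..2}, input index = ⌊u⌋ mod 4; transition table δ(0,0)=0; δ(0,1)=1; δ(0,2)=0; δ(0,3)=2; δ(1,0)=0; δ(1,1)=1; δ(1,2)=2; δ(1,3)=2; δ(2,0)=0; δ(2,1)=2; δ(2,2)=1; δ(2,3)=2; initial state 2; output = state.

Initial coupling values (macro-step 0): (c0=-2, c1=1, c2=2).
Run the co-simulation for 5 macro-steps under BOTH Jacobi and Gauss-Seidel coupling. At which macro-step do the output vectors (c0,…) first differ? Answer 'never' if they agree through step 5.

[Jacobi] macro 1: S0 reads c0=-2 → after 1×micro: -6; S1 reads c0=-2 → after 2×micro: 5; S2 reads c1=1 → after 1×micro: 2 ⇒ (c0=-6, c1=5, c2=2)
[Jacobi] macro 2: S0 reads c0=-6 → after 1×micro: -18; S1 reads c0=-6 → after 2×micro: 5; S2 reads c1=5 → after 1×micro: 2 ⇒ (c0=-18, c1=5, c2=2)
[Jacobi] macro 3: S0 reads c0=-18 → after 1×micro: -54; S1 reads c0=-18 → after 2×micro: 5; S2 reads c1=5 → after 1×micro: 2 ⇒ (c0=-54, c1=5, c2=2)
[Jacobi] macro 4: S0 reads c0=-54 → after 1×micro: -162; S1 reads c0=-54 → after 2×micro: 5; S2 reads c1=5 → after 1×micro: 2 ⇒ (c0=-162, c1=5, c2=2)
[Jacobi] macro 5: S0 reads c0=-162 → after 1×micro: -486; S1 reads c0=-162 → after 2×micro: 5; S2 reads c1=5 → after 1×micro: 2 ⇒ (c0=-486, c1=5, c2=2)
[Gauss-Seidel] macro 1: S0 reads c0=-2 → after 1×micro: -6; S1 reads c0=-6 → after 2×micro: 5; S2 reads c1=5 → after 1×micro: 2 ⇒ (c0=-6, c1=5, c2=2)
[Gauss-Seidel] macro 2: S0 reads c0=-6 → after 1×micro: -18; S1 reads c0=-18 → after 2×micro: 5; S2 reads c1=5 → after 1×micro: 2 ⇒ (c0=-18, c1=5, c2=2)
[Gauss-Seidel] macro 3: S0 reads c0=-18 → after 1×micro: -54; S1 reads c0=-54 → after 2×micro: 5; S2 reads c1=5 → after 1×micro: 2 ⇒ (c0=-54, c1=5, c2=2)
[Gauss-Seidel] macro 4: S0 reads c0=-54 → after 1×micro: -162; S1 reads c0=-162 → after 2×micro: 5; S2 reads c1=5 → after 1×micro: 2 ⇒ (c0=-162, c1=5, c2=2)
[Gauss-Seidel] macro 5: S0 reads c0=-162 → after 1×micro: -486; S1 reads c0=-486 → after 2×micro: 5; S2 reads c1=5 → after 1×micro: 2 ⇒ (c0=-486, c1=5, c2=2)

first divergence at macro-step: never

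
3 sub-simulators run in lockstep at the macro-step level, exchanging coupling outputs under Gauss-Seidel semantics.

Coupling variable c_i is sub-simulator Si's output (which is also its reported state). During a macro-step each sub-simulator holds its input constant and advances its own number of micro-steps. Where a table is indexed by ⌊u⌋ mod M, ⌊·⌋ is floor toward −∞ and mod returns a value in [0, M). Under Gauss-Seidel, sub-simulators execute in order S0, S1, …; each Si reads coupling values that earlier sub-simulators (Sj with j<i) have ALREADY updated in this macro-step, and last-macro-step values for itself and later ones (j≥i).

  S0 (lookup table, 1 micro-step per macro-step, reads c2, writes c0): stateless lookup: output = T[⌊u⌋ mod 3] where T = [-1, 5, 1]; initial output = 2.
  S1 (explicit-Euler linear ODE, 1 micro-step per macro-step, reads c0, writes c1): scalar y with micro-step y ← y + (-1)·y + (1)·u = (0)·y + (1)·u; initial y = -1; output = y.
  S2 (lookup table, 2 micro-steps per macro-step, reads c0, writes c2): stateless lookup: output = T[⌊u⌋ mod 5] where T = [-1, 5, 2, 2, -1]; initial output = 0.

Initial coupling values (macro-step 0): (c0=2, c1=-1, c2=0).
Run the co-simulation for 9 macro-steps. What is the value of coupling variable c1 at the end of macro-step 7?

macro 1: S0 reads c2=0 → after 1×micro: -1; S1 reads c0=-1 → after 1×micro: -1; S2 reads c0=-1 → after 2×micro: -1 ⇒ (c0=-1, c1=-1, c2=-1)
macro 2: S0 reads c2=-1 → after 1×micro: 1; S1 reads c0=1 → after 1×micro: 1; S2 reads c0=1 → after 2×micro: 5 ⇒ (c0=1, c1=1, c2=5)
macro 3: S0 reads c2=5 → after 1×micro: 1; S1 reads c0=1 → after 1×micro: 1; S2 reads c0=1 → after 2×micro: 5 ⇒ (c0=1, c1=1, c2=5)
macro 4: S0 reads c2=5 → after 1×micro: 1; S1 reads c0=1 → after 1×micro: 1; S2 reads c0=1 → after 2×micro: 5 ⇒ (c0=1, c1=1, c2=5)
macro 5: S0 reads c2=5 → after 1×micro: 1; S1 reads c0=1 → after 1×micro: 1; S2 reads c0=1 → after 2×micro: 5 ⇒ (c0=1, c1=1, c2=5)
macro 6: S0 reads c2=5 → after 1×micro: 1; S1 reads c0=1 → after 1×micro: 1; S2 reads c0=1 → after 2×micro: 5 ⇒ (c0=1, c1=1, c2=5)
macro 7: S0 reads c2=5 → after 1×micro: 1; S1 reads c0=1 → after 1×micro: 1; S2 reads c0=1 → after 2×micro: 5 ⇒ (c0=1, c1=1, c2=5)
macro 8: S0 reads c2=5 → after 1×micro: 1; S1 reads c0=1 → after 1×micro: 1; S2 reads c0=1 → after 2×micro: 5 ⇒ (c0=1, c1=1, c2=5)
macro 9: S0 reads c2=5 → after 1×micro: 1; S1 reads c0=1 → after 1×micro: 1; S2 reads c0=1 → after 2×micro: 5 ⇒ (c0=1, c1=1, c2=5)

c1 at macro-step 7 = 1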